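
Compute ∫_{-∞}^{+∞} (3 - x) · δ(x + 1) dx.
4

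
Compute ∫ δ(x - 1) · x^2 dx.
1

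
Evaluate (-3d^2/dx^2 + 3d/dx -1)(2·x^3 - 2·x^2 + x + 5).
- 2 x^{3} + 20 x^{2} - 49 x + 10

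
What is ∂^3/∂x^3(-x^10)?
- 720 x^{7}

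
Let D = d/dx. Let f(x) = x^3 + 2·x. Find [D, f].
3 x^{2} + 2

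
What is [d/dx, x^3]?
3 x^{2}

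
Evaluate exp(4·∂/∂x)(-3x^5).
- 3 x^{5} - 60 x^{4} - 480 x^{3} - 1920 x^{2} - 3840 x - 3072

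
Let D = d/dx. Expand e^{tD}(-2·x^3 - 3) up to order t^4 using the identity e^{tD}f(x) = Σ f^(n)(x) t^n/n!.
- 2 t^{3} - 6 t^{2} x - 6 t x^{2} - 2 x^{3} - 3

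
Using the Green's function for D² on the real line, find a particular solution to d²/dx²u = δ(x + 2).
\frac{|x + 2|}{2}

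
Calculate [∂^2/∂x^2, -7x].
-14\frac{d}{dx}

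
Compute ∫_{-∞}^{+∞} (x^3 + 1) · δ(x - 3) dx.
28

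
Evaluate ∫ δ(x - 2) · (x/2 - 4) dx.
-3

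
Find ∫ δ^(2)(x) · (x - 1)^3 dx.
-6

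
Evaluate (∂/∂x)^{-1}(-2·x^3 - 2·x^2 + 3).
- \frac{x^{4}}{2} - \frac{2 x^{3}}{3} + 3 x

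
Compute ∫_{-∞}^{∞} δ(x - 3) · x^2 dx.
9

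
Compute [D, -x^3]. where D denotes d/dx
- 3 x^{2}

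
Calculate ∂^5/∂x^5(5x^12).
475200 x^{7}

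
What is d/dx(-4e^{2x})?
- 8 e^{2 x}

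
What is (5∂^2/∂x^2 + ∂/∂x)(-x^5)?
5 x^{3} \left(- x - 20\right)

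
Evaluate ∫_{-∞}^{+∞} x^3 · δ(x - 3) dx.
27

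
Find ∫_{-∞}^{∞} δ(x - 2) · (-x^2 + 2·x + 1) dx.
1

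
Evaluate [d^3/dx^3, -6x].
-18\frac{d^{2}}{dx^{2}}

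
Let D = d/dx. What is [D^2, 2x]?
4D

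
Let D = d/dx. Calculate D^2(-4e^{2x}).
- 16 e^{2 x}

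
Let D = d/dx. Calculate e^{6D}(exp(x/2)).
e^{\frac{x}{2} + 3}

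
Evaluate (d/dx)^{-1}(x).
\frac{x^{2}}{2}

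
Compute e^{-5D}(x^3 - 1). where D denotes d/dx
x^{3} - 15 x^{2} + 75 x - 126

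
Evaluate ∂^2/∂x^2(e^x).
e^{x}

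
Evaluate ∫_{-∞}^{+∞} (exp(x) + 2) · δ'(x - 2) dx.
- e^{2}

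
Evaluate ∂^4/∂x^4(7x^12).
83160 x^{8}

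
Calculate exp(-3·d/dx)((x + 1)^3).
x^{3} - 6 x^{2} + 12 x - 8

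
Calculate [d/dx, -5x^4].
- 20 x^{3}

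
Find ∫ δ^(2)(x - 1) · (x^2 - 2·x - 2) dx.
2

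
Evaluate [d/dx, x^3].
3 x^{2}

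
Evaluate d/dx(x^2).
2 x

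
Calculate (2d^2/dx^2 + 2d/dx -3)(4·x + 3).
- 12 x - 1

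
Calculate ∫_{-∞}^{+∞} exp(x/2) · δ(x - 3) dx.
e^{\frac{3}{2}}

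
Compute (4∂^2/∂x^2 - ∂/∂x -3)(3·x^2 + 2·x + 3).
- 9 x^{2} - 12 x + 13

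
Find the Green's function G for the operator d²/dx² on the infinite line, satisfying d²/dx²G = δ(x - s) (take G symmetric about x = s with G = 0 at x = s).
\frac{|x - s|}{2}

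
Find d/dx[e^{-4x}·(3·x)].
3 \left(1 - 4 x\right) e^{- 4 x}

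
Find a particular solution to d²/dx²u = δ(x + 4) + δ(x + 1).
\frac{|x + 4|}{2} + \frac{|x + 1|}{2}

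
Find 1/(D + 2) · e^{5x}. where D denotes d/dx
\frac{e^{5 x}}{7}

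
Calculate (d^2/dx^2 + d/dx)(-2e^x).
- 4 e^{x}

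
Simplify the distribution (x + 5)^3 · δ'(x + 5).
0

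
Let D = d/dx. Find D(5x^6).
30 x^{5}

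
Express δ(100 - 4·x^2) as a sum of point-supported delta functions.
\frac{\delta(x - 5) + \delta(x + 5)}{40}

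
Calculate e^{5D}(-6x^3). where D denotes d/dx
- 6 x^{3} - 90 x^{2} - 450 x - 750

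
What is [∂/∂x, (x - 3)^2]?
2 x - 6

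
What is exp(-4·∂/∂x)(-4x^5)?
- 4 x^{5} + 80 x^{4} - 640 x^{3} + 2560 x^{2} - 5120 x + 4096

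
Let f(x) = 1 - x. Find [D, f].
-1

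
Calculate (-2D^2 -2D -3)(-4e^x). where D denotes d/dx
28 e^{x}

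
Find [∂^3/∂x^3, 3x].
9\frac{d^{2}}{dx^{2}}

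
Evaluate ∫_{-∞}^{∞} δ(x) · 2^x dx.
1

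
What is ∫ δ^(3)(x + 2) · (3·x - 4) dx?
0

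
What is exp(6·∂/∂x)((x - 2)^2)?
x^{2} + 8 x + 16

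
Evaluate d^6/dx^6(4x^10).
604800 x^{4}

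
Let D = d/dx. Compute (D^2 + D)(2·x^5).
10 x^{3} \left(x + 4\right)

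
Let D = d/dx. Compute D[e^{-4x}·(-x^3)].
x^{2} \left(4 x - 3\right) e^{- 4 x}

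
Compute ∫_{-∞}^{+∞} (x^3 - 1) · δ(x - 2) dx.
7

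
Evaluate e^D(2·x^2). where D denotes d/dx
2 x^{2} + 4 x + 2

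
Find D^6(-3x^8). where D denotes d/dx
- 60480 x^{2}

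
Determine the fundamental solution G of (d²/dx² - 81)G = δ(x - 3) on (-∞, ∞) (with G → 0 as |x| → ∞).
-\frac{e^{-9|x - 3|}}{18}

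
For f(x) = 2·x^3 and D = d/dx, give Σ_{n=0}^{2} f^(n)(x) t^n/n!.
2 x \left(3 t^{2} + 3 t x + x^{2}\right)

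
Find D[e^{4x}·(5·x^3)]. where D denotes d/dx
x^{2} \left(20 x + 15\right) e^{4 x}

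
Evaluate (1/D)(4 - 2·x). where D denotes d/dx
- x^{2} + 4 x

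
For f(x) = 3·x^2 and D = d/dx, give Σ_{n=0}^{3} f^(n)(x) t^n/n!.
3 t^{2} + 6 t x + 3 x^{2}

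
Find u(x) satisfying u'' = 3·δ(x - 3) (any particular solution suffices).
\frac{3|x - 3|}{2}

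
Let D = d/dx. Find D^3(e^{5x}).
125 e^{5 x}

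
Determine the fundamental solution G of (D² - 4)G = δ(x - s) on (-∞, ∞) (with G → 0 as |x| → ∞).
-\frac{e^{-2|x-s|}}{4}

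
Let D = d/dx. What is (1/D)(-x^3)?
- \frac{x^{4}}{4}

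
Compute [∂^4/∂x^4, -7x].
-28\frac{d^{3}}{dx^{3}}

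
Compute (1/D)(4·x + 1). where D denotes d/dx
2 x^{2} + x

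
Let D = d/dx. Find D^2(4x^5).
80 x^{3}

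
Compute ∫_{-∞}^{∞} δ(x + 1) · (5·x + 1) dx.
-4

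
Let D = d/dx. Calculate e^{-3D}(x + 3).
x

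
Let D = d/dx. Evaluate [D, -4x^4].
- 16 x^{3}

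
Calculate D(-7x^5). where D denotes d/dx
- 35 x^{4}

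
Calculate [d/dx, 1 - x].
-1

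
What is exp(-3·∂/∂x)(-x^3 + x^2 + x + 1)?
- x^{3} + 10 x^{2} - 32 x + 34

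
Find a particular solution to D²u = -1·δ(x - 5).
-\frac{|x - 5|}{2}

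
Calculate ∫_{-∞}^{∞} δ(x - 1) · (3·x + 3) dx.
6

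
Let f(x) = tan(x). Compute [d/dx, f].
\frac{1}{\cos^{2}{\left(x \right)}}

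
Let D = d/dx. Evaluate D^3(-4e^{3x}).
- 108 e^{3 x}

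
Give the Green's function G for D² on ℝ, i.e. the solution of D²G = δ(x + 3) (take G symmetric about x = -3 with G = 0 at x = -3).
\frac{|x + 3|}{2}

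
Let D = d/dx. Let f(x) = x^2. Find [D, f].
2 x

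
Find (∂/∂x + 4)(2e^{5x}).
18 e^{5 x}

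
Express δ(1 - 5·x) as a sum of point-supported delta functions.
\frac{\delta(x - 1/5)}{5}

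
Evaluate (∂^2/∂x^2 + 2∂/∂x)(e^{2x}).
8 e^{2 x}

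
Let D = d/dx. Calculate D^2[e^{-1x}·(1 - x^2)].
\left(- x^{2} + 4 x - 1\right) e^{- x}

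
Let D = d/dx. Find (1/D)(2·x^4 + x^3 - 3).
\frac{2 x^{5}}{5} + \frac{x^{4}}{4} - 3 x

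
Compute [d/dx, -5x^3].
- 15 x^{2}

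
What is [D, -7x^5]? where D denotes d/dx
- 35 x^{4}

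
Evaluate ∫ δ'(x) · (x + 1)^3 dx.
-3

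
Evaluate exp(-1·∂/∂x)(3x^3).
3 x^{3} - 9 x^{2} + 9 x - 3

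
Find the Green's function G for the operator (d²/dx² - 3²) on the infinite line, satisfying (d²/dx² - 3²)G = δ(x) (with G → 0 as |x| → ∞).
-\frac{e^{-3|x|}}{6}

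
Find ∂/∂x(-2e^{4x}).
- 8 e^{4 x}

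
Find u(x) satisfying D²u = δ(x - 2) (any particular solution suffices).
\frac{|x - 2|}{2}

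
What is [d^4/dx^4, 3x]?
12\frac{d^{3}}{dx^{3}}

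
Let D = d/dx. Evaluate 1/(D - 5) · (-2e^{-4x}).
\frac{2 e^{- 4 x}}{9}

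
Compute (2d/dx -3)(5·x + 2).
4 - 15 x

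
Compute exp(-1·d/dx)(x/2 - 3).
\frac{x}{2} - \frac{7}{2}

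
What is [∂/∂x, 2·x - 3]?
2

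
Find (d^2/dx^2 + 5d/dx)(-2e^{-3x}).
12 e^{- 3 x}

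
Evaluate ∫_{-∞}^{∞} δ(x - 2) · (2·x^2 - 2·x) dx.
4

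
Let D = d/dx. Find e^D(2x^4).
2 x^{4} + 8 x^{3} + 12 x^{2} + 8 x + 2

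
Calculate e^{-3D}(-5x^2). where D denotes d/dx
- 5 x^{2} + 30 x - 45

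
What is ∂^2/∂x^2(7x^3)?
42 x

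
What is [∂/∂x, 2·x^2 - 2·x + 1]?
4 x - 2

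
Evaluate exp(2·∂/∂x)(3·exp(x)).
3 e^{x + 2}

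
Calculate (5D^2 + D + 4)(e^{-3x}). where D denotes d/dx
46 e^{- 3 x}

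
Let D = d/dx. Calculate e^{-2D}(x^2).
x^{2} - 4 x + 4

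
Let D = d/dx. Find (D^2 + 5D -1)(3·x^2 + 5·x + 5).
- 3 x^{2} + 25 x + 26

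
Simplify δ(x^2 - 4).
\frac{\delta(x + 2) + \delta(x - 2)}{4}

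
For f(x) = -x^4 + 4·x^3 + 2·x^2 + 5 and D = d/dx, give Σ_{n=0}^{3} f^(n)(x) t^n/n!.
t^{3} \left(4 - 4 x\right) + t^{2} \left(- 6 x^{2} + 12 x + 2\right) + 4 t x \left(- x^{2} + 3 x + 1\right) - x^{4} + 4 x^{3} + 2 x^{2} + 5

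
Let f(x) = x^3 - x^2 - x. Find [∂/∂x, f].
3 x^{2} - 2 x - 1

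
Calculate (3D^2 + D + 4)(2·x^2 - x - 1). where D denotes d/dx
8 x^{2} + 7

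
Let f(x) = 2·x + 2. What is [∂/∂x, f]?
2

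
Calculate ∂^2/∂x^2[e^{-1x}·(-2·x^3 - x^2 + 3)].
\left(- 2 x^{3} + 11 x^{2} - 8 x + 1\right) e^{- x}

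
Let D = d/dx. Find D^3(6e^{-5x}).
- 750 e^{- 5 x}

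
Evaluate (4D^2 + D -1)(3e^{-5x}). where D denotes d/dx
282 e^{- 5 x}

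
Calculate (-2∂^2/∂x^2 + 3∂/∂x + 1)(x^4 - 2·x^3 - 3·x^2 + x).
x^{4} + 10 x^{3} - 45 x^{2} + 7 x + 15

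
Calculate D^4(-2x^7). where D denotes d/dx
- 1680 x^{3}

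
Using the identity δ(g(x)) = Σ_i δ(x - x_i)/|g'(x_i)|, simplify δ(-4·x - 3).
\frac{\delta(x + 3/4)}{4}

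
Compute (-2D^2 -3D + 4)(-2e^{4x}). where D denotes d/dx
80 e^{4 x}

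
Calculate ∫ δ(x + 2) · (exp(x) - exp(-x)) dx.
- 2 \sinh{\left(2 \right)}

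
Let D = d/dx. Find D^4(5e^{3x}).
405 e^{3 x}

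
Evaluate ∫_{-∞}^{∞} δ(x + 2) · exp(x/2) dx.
e^{-1}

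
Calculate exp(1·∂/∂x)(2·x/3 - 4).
\frac{2 x}{3} - \frac{10}{3}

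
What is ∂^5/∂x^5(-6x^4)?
0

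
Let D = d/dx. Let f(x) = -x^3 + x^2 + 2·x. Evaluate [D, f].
- 3 x^{2} + 2 x + 2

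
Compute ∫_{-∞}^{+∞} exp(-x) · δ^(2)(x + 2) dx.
e^{2}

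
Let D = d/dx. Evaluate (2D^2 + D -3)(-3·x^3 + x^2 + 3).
9 x^{3} - 12 x^{2} - 34 x - 5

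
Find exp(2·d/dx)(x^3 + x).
x^{3} + 6 x^{2} + 13 x + 10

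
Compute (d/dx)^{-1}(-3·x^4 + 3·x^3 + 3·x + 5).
- \frac{3 x^{5}}{5} + \frac{3 x^{4}}{4} + \frac{3 x^{2}}{2} + 5 x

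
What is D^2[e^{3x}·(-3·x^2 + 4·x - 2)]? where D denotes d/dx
- 27 x^{2} e^{3 x}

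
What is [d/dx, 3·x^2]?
6 x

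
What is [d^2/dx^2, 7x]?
14\frac{d}{dx}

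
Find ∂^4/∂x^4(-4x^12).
- 47520 x^{8}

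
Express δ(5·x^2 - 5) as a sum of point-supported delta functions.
\frac{\delta(x - 1) + \delta(x + 1)}{10}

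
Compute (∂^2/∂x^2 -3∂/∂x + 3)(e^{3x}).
3 e^{3 x}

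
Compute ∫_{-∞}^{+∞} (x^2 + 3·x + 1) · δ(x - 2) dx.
11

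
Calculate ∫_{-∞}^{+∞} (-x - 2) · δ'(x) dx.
1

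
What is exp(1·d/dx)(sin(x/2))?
\sin{\left(\frac{x}{2} + \frac{1}{2} \right)}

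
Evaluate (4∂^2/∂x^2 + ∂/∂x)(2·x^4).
8 x^{2} \left(x + 12\right)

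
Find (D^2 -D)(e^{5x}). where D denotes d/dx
20 e^{5 x}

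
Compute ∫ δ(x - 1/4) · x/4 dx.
\frac{1}{16}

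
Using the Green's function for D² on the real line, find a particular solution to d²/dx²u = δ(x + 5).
\frac{|x + 5|}{2}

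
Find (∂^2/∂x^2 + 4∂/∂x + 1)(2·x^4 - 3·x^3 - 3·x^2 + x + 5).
2 x^{4} + 29 x^{3} - 15 x^{2} - 41 x + 3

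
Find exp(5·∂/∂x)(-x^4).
- x^{4} - 20 x^{3} - 150 x^{2} - 500 x - 625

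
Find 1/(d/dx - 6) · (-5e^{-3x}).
\frac{5 e^{- 3 x}}{9}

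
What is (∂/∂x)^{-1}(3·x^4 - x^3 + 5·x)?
\frac{3 x^{5}}{5} - \frac{x^{4}}{4} + \frac{5 x^{2}}{2}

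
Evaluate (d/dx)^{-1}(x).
\frac{x^{2}}{2}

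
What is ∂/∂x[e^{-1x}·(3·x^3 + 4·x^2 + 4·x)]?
\left(- 3 x^{3} + 5 x^{2} + 4 x + 4\right) e^{- x}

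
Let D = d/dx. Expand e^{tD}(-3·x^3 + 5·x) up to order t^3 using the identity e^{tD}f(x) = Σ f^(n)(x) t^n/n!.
- 3 t^{3} - 9 t^{2} x - t \left(9 x^{2} - 5\right) - 3 x^{3} + 5 x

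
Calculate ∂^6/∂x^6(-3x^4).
0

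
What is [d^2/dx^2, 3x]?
6\frac{d}{dx}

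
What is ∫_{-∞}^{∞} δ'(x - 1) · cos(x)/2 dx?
\frac{\sin{\left(1 \right)}}{2}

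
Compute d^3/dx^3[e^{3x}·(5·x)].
135 \left(x + 1\right) e^{3 x}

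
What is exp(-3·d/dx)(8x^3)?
8 x^{3} - 72 x^{2} + 216 x - 216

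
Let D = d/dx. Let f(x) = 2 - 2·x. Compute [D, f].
-2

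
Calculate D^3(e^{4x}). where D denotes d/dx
64 e^{4 x}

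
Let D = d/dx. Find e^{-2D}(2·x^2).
2 x^{2} - 8 x + 8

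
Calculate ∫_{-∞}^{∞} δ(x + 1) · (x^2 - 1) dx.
0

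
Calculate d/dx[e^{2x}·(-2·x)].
\left(- 4 x - 2\right) e^{2 x}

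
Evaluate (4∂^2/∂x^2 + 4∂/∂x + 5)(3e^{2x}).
87 e^{2 x}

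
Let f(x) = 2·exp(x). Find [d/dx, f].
2 e^{x}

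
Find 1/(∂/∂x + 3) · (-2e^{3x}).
- \frac{e^{3 x}}{3}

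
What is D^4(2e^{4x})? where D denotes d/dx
512 e^{4 x}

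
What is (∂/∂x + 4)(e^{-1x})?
3 e^{- x}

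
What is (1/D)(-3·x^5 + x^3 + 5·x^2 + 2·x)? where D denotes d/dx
- \frac{x^{6}}{2} + \frac{x^{4}}{4} + \frac{5 x^{3}}{3} + x^{2}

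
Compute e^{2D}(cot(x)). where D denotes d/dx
\cot{\left(x + 2 \right)}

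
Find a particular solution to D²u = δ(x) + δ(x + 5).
\frac{|x|}{2} + \frac{|x + 5|}{2}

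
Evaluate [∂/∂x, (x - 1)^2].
2 x - 2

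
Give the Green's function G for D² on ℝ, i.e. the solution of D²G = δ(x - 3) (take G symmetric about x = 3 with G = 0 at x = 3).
\frac{|x - 3|}{2}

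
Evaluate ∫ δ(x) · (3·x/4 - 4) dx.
-4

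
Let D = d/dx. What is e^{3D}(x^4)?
x^{4} + 12 x^{3} + 54 x^{2} + 108 x + 81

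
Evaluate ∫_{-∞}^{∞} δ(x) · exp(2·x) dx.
1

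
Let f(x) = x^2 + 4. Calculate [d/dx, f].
2 x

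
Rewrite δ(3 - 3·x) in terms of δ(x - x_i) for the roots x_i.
\frac{\delta(x - 1)}{3}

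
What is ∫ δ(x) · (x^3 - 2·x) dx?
0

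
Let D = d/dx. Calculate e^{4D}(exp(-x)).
e^{- x - 4}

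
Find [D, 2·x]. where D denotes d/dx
2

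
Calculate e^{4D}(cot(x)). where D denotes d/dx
\cot{\left(x + 4 \right)}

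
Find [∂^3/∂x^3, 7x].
21\frac{d^{2}}{dx^{2}}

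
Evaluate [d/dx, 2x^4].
8 x^{3}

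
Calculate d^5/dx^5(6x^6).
4320 x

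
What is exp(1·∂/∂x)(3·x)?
3 x + 3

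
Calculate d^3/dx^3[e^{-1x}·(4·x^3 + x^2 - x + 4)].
\left(- 4 x^{3} + 35 x^{2} - 65 x + 11\right) e^{- x}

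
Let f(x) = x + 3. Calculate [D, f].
1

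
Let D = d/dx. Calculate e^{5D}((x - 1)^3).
x^{3} + 12 x^{2} + 48 x + 64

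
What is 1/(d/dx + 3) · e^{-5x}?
- \frac{e^{- 5 x}}{2}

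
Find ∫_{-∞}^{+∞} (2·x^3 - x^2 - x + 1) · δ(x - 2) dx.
11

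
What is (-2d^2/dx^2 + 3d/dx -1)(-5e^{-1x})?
30 e^{- x}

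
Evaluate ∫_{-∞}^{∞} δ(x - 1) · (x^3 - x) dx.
0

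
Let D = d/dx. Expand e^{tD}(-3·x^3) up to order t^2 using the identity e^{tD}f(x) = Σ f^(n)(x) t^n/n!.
3 x \left(- 3 t^{2} - 3 t x - x^{2}\right)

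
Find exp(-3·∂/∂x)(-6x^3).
- 6 x^{3} + 54 x^{2} - 162 x + 162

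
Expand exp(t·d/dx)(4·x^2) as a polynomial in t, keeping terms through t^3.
4 t^{2} + 8 t x + 4 x^{2}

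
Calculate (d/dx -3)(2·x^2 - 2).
- 6 x^{2} + 4 x + 6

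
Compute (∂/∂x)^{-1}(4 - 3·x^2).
- x^{3} + 4 x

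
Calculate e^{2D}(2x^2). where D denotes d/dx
2 x^{2} + 8 x + 8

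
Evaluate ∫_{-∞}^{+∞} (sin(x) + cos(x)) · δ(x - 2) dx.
\cos{\left(2 \right)} + \sin{\left(2 \right)}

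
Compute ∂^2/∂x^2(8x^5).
160 x^{3}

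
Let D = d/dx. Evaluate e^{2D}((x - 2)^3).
x^{3}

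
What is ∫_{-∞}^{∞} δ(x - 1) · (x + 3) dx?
4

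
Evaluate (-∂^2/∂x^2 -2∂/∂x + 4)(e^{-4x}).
- 4 e^{- 4 x}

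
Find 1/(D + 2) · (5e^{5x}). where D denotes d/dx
\frac{5 e^{5 x}}{7}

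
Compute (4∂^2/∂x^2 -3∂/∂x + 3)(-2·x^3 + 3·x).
- 6 x^{3} + 18 x^{2} - 39 x - 9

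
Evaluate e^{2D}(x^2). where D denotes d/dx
x^{2} + 4 x + 4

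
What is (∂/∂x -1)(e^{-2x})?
- 3 e^{- 2 x}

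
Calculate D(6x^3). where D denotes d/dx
18 x^{2}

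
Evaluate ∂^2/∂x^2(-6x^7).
- 252 x^{5}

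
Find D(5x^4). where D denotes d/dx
20 x^{3}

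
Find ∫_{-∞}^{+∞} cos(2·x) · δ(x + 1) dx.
\cos{\left(2 \right)}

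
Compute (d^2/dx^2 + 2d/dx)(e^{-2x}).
0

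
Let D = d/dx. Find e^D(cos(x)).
\cos{\left(x + 1 \right)}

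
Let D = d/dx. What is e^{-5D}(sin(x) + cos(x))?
\sqrt{2} \cos{\left(- x + \frac{\pi}{4} + 5 \right)}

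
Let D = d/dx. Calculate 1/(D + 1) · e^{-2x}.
- e^{- 2 x}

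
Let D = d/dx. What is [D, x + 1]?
1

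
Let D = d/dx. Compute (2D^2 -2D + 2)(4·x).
8 x - 8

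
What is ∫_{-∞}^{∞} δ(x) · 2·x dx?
0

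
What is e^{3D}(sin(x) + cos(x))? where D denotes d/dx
\sqrt{2} \sin{\left(x + \frac{\pi}{4} + 3 \right)}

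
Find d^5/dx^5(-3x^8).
- 20160 x^{3}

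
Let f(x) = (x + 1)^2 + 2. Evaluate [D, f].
2 x + 2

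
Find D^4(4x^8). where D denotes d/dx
6720 x^{4}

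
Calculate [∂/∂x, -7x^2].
- 14 x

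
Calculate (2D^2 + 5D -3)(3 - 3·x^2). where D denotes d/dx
9 x^{2} - 30 x - 21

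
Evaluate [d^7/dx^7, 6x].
42\frac{d^{6}}{dx^{6}}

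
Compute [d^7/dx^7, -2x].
-14\frac{d^{6}}{dx^{6}}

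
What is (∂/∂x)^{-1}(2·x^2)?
\frac{2 x^{3}}{3}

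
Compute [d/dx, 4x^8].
32 x^{7}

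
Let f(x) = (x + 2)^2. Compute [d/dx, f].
2 x + 4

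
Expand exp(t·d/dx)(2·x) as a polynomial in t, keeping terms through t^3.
2 t + 2 x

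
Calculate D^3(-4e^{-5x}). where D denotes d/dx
500 e^{- 5 x}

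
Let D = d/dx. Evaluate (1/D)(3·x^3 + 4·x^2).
\frac{3 x^{4}}{4} + \frac{4 x^{3}}{3}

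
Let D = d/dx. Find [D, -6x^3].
- 18 x^{2}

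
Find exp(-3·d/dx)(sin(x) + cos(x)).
\sqrt{2} \cos{\left(- x + \frac{\pi}{4} + 3 \right)}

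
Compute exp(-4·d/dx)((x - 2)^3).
x^{3} - 18 x^{2} + 108 x - 216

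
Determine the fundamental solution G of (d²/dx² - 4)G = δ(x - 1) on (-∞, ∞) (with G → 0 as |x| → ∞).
-\frac{e^{-2|x - 1|}}{4}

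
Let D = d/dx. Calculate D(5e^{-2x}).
- 10 e^{- 2 x}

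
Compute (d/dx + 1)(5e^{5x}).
30 e^{5 x}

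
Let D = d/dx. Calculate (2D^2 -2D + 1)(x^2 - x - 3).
x^{2} - 5 x + 3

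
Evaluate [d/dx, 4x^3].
12 x^{2}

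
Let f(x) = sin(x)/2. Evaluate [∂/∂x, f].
\frac{\cos{\left(x \right)}}{2}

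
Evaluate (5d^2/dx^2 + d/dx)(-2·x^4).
8 x^{2} \left(- x - 15\right)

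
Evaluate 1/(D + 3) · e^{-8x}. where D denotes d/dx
- \frac{e^{- 8 x}}{5}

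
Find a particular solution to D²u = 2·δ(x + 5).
|x + 5|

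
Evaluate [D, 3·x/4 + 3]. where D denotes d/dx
\frac{3}{4}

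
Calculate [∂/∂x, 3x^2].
6 x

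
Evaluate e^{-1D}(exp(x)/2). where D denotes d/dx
\frac{e^{x - 1}}{2}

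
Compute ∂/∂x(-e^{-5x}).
5 e^{- 5 x}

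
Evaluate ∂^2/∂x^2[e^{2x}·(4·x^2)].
\left(16 x^{2} + 32 x + 8\right) e^{2 x}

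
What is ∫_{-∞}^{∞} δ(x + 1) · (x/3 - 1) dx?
- \frac{4}{3}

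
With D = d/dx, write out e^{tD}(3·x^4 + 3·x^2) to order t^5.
3 t^{4} + 12 t^{3} x + 3 t^{2} \left(6 x^{2} + 1\right) + 6 t x \left(2 x^{2} + 1\right) + 3 x^{4} + 3 x^{2}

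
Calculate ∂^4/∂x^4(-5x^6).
- 1800 x^{2}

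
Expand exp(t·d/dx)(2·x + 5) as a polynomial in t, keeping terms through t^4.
2 t + 2 x + 5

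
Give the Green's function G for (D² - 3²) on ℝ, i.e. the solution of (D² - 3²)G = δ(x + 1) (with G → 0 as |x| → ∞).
-\frac{e^{-3|x + 1|}}{6}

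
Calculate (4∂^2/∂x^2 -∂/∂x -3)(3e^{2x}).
33 e^{2 x}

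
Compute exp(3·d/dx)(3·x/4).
\frac{3 x}{4} + \frac{9}{4}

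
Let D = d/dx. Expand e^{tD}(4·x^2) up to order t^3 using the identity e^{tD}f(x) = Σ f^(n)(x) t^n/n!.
4 t^{2} + 8 t x + 4 x^{2}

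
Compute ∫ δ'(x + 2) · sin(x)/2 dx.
- \frac{\cos{\left(2 \right)}}{2}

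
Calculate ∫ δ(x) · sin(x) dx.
0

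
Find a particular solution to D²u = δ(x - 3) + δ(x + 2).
\frac{|x - 3|}{2} + \frac{|x + 2|}{2}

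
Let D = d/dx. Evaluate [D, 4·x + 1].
4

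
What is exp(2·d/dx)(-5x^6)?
- 5 x^{6} - 60 x^{5} - 300 x^{4} - 800 x^{3} - 1200 x^{2} - 960 x - 320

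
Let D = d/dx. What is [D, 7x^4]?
28 x^{3}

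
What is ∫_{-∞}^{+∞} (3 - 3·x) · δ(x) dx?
3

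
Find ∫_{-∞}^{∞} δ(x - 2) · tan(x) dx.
\tan{\left(2 \right)}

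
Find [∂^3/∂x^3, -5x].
-15\frac{d^{2}}{dx^{2}}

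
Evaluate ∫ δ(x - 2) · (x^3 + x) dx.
10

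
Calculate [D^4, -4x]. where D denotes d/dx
-16D^{3}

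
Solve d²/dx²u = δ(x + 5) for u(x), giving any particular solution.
\frac{|x + 5|}{2}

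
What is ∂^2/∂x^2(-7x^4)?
- 84 x^{2}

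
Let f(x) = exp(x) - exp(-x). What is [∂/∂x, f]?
2 \cosh{\left(x \right)}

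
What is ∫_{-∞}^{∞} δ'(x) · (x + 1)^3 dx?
-3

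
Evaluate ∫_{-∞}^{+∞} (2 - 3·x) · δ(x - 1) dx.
-1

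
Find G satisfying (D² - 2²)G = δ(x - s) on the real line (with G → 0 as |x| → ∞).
-\frac{e^{-2|x-s|}}{4}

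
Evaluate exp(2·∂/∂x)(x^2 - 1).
x^{2} + 4 x + 3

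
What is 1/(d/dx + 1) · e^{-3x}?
- \frac{e^{- 3 x}}{2}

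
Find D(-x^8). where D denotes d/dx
- 8 x^{7}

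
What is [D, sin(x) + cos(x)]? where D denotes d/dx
- \sin{\left(x \right)} + \cos{\left(x \right)}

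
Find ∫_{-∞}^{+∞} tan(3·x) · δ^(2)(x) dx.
0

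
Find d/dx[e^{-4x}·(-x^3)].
x^{2} \left(4 x - 3\right) e^{- 4 x}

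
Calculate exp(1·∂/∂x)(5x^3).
5 x^{3} + 15 x^{2} + 15 x + 5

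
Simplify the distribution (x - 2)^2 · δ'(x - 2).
0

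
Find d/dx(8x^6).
48 x^{5}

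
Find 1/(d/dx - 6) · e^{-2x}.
- \frac{e^{- 2 x}}{8}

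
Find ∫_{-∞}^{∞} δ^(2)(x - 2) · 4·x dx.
0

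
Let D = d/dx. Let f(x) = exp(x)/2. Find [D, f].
\frac{e^{x}}{2}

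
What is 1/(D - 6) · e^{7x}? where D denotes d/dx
e^{7 x}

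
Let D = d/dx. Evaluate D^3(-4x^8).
- 1344 x^{5}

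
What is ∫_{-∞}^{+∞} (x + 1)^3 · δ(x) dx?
1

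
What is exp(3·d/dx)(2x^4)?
2 x^{4} + 24 x^{3} + 108 x^{2} + 216 x + 162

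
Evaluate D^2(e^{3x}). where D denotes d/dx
9 e^{3 x}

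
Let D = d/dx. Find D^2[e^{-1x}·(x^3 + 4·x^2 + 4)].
\left(x^{3} - 2 x^{2} - 10 x + 12\right) e^{- x}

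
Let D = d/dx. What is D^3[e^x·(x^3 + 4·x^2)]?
\left(x^{3} + 13 x^{2} + 42 x + 30\right) e^{x}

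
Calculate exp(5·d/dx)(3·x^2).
3 x^{2} + 30 x + 75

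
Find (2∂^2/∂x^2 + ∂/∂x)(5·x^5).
25 x^{3} \left(x + 8\right)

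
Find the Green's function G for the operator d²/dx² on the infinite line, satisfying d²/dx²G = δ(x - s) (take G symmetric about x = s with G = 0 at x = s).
\frac{|x - s|}{2}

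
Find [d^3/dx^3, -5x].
-15\frac{d^{2}}{dx^{2}}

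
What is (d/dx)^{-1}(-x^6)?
- \frac{x^{7}}{7}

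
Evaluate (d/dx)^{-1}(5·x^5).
\frac{5 x^{6}}{6}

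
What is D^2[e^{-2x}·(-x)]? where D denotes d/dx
4 \left(1 - x\right) e^{- 2 x}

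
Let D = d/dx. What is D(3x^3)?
9 x^{2}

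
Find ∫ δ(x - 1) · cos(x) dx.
\cos{\left(1 \right)}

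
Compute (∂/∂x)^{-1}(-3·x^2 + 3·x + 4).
- x^{3} + \frac{3 x^{2}}{2} + 4 x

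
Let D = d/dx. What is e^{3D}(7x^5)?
7 x^{5} + 105 x^{4} + 630 x^{3} + 1890 x^{2} + 2835 x + 1701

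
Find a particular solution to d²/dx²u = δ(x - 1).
\frac{|x - 1|}{2}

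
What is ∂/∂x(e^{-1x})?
- e^{- x}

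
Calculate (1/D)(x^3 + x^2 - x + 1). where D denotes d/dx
\frac{x^{4}}{4} + \frac{x^{3}}{3} - \frac{x^{2}}{2} + x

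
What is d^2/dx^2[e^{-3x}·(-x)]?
3 \left(2 - 3 x\right) e^{- 3 x}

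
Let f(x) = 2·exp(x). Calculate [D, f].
2 e^{x}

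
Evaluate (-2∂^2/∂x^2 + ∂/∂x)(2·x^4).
8 x^{2} \left(x - 6\right)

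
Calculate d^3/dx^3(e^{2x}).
8 e^{2 x}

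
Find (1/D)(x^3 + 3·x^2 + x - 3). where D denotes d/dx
\frac{x^{4}}{4} + x^{3} + \frac{x^{2}}{2} - 3 x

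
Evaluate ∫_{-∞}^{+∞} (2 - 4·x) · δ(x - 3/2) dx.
-4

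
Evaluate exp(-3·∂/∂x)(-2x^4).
- 2 x^{4} + 24 x^{3} - 108 x^{2} + 216 x - 162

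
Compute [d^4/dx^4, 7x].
28\frac{d^{3}}{dx^{3}}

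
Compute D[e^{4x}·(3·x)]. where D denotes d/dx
\left(12 x + 3\right) e^{4 x}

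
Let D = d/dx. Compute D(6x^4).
24 x^{3}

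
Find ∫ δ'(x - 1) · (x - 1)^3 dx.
0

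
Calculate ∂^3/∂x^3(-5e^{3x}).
- 135 e^{3 x}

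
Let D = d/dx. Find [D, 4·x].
4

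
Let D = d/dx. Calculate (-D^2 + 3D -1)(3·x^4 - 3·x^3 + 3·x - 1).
- 3 x^{4} + 39 x^{3} - 63 x^{2} + 15 x + 10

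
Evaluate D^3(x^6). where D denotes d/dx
120 x^{3}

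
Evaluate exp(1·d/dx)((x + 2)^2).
x^{2} + 6 x + 9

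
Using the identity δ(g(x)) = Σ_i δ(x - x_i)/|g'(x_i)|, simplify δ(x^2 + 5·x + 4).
\frac{\delta(x + 1) + \delta(x + 4)}{3}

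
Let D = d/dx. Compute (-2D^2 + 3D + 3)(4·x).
12 x + 12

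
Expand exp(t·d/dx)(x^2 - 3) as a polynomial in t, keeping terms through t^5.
t^{2} + 2 t x + x^{2} - 3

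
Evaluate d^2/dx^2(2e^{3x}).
18 e^{3 x}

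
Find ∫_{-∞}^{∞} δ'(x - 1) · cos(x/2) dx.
\frac{\sin{\left(\frac{1}{2} \right)}}{2}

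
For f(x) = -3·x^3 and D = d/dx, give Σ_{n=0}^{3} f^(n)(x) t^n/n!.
- 3 t^{3} - 9 t^{2} x - 9 t x^{2} - 3 x^{3}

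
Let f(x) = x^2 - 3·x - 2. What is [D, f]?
2 x - 3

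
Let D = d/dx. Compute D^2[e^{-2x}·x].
4 \left(x - 1\right) e^{- 2 x}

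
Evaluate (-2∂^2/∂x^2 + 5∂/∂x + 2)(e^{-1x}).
- 5 e^{- x}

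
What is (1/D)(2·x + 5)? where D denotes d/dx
x^{2} + 5 x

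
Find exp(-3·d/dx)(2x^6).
2 x^{6} - 36 x^{5} + 270 x^{4} - 1080 x^{3} + 2430 x^{2} - 2916 x + 1458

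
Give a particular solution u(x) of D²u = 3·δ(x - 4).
\frac{3|x - 4|}{2}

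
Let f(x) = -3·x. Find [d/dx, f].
-3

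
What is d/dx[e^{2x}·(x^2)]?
2 x \left(x + 1\right) e^{2 x}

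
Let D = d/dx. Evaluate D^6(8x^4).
0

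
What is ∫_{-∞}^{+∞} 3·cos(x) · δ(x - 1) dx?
3 \cos{\left(1 \right)}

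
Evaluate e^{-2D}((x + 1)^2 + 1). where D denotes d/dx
x^{2} - 2 x + 2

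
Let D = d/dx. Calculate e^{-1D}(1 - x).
2 - x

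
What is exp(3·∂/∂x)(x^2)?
x^{2} + 6 x + 9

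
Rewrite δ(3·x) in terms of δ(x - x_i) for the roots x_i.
\frac{\delta(x)}{3}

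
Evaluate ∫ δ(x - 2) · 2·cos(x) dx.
2 \cos{\left(2 \right)}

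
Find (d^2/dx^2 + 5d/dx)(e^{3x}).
24 e^{3 x}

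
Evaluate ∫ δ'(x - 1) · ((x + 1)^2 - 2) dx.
-4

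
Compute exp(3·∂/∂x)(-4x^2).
- 4 x^{2} - 24 x - 36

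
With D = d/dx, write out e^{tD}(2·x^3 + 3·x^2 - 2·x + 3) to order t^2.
t^{2} \left(6 x + 3\right) + 2 t \left(3 x^{2} + 3 x - 1\right) + 2 x^{3} + 3 x^{2} - 2 x + 3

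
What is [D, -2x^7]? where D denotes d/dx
- 14 x^{6}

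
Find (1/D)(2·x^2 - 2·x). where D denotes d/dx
\frac{2 x^{3}}{3} - x^{2}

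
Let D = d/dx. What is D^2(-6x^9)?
- 432 x^{7}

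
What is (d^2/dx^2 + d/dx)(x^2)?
2 x + 2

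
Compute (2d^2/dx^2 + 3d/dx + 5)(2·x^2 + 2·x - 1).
10 x^{2} + 22 x + 9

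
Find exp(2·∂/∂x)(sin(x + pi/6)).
\sin{\left(x + \frac{\pi}{6} + 2 \right)}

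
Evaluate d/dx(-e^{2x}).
- 2 e^{2 x}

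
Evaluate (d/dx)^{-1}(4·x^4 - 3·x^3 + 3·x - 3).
\frac{4 x^{5}}{5} - \frac{3 x^{4}}{4} + \frac{3 x^{2}}{2} - 3 x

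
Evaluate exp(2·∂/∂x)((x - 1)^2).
x^{2} + 2 x + 1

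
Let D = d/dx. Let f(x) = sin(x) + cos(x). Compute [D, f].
- \sin{\left(x \right)} + \cos{\left(x \right)}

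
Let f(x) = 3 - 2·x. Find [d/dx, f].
-2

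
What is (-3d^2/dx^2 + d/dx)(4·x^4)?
16 x^{2} \left(x - 9\right)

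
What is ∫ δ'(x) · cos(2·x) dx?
0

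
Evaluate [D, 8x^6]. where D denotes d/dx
48 x^{5}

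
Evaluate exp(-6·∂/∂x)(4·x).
4 x - 24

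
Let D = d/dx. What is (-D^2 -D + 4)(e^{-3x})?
- 2 e^{- 3 x}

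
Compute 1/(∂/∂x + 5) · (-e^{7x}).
- \frac{e^{7 x}}{12}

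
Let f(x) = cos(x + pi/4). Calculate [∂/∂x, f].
- \sin{\left(x + \frac{\pi}{4} \right)}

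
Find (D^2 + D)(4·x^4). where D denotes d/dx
16 x^{2} \left(x + 3\right)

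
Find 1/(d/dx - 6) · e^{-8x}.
- \frac{e^{- 8 x}}{14}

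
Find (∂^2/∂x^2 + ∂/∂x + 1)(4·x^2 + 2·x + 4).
4 x^{2} + 10 x + 14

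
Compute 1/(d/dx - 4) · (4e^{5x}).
4 e^{5 x}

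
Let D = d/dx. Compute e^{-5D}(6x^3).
6 x^{3} - 90 x^{2} + 450 x - 750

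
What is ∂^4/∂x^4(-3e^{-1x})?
- 3 e^{- x}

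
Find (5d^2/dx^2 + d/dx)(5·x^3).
15 x \left(x + 10\right)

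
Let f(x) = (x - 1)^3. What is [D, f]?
3 \left(x - 1\right)^{2}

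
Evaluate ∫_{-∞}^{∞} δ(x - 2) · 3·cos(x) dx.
3 \cos{\left(2 \right)}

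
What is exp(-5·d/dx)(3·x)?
3 x - 15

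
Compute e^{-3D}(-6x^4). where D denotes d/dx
- 6 x^{4} + 72 x^{3} - 324 x^{2} + 648 x - 486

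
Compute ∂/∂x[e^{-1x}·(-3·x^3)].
3 x^{2} \left(x - 3\right) e^{- x}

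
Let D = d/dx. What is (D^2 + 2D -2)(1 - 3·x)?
6 x - 8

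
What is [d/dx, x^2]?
2 x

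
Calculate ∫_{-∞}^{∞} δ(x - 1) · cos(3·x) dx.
\cos{\left(3 \right)}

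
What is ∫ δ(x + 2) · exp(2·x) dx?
e^{-4}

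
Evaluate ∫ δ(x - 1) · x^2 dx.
1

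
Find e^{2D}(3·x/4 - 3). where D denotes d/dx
\frac{3 x}{4} - \frac{3}{2}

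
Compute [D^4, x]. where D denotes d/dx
4D^{3}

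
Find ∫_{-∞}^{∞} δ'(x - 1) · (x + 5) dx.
-1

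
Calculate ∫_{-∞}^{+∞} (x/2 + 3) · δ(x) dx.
3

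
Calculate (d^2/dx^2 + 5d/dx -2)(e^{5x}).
48 e^{5 x}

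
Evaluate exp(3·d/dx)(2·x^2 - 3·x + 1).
2 x^{2} + 9 x + 10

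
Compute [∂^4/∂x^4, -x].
-4\frac{d^{3}}{dx^{3}}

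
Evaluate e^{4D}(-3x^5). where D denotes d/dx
- 3 x^{5} - 60 x^{4} - 480 x^{3} - 1920 x^{2} - 3840 x - 3072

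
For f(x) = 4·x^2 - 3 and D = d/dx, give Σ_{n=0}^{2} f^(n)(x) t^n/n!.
4 t^{2} + 8 t x + 4 x^{2} - 3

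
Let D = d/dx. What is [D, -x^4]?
- 4 x^{3}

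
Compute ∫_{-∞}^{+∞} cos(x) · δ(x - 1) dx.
\cos{\left(1 \right)}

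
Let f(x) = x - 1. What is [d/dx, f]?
1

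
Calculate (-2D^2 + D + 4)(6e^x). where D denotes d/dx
18 e^{x}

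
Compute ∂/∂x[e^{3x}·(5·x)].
\left(15 x + 5\right) e^{3 x}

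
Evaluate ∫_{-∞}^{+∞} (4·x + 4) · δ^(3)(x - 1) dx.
0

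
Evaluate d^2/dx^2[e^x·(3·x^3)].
3 x \left(x^{2} + 6 x + 6\right) e^{x}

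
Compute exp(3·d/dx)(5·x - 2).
5 x + 13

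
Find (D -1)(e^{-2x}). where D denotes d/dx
- 3 e^{- 2 x}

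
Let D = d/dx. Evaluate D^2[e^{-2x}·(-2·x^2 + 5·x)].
4 \left(- 2 x^{2} + 9 x - 6\right) e^{- 2 x}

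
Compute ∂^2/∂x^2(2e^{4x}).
32 e^{4 x}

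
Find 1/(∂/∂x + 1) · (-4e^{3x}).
- e^{3 x}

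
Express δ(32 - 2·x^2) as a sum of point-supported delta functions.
\frac{\delta(x - 4) + \delta(x + 4)}{16}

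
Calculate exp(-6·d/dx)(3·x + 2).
3 x - 16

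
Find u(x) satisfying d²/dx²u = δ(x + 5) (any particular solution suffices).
\frac{|x + 5|}{2}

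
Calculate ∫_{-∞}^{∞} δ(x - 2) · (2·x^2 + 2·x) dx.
12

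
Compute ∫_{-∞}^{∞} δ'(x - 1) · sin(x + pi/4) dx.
- \cos{\left(\frac{\pi}{4} + 1 \right)}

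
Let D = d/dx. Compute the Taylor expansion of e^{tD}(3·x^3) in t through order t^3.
3 t^{3} + 9 t^{2} x + 9 t x^{2} + 3 x^{3}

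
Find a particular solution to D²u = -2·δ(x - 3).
-|x - 3|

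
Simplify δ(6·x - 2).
\frac{\delta(x - 1/3)}{6}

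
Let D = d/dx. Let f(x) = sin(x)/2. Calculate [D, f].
\frac{\cos{\left(x \right)}}{2}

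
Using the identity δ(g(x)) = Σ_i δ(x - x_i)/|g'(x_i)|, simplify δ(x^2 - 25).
\frac{\delta(x + 5) + \delta(x - 5)}{10}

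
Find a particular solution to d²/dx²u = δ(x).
\frac{|x|}{2}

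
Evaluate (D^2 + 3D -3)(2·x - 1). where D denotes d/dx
9 - 6 x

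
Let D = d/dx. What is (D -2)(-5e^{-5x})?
35 e^{- 5 x}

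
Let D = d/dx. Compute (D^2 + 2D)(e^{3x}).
15 e^{3 x}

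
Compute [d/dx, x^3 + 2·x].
3 x^{2} + 2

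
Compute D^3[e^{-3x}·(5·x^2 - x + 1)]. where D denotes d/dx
9 \left(- 15 x^{2} + 33 x - 16\right) e^{- 3 x}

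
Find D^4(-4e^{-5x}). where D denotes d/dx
- 2500 e^{- 5 x}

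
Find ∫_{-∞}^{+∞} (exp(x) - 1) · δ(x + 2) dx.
-1 + e^{-2}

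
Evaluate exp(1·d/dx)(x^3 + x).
x^{3} + 3 x^{2} + 4 x + 2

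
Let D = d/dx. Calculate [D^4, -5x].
-20D^{3}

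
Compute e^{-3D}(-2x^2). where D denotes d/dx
- 2 x^{2} + 12 x - 18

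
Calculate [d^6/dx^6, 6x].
36\frac{d^{5}}{dx^{5}}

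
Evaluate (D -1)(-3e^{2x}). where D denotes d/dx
- 3 e^{2 x}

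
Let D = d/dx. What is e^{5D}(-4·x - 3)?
- 4 x - 23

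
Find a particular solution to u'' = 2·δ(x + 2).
|x + 2|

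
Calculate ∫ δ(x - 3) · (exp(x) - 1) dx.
-1 + e^{3}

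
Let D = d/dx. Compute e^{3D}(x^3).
x^{3} + 9 x^{2} + 27 x + 27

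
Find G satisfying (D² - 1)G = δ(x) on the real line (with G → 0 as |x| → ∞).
-\frac{e^{-|x|}}{2}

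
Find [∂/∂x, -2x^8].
- 16 x^{7}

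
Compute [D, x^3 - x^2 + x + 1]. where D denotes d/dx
3 x^{2} - 2 x + 1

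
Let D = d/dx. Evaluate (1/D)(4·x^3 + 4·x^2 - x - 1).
x^{4} + \frac{4 x^{3}}{3} - \frac{x^{2}}{2} - x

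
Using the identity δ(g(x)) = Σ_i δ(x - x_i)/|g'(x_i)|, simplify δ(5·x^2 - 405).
\frac{\delta(x - 9) + \delta(x + 9)}{90}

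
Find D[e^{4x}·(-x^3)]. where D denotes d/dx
x^{2} \left(- 4 x - 3\right) e^{4 x}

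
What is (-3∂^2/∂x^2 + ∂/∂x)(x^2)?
2 x - 6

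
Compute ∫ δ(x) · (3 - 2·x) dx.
3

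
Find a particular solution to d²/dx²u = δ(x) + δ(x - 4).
\frac{|x|}{2} + \frac{|x - 4|}{2}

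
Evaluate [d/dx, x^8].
8 x^{7}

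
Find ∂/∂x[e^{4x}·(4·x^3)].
x^{2} \left(16 x + 12\right) e^{4 x}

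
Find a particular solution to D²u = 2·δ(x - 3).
|x - 3|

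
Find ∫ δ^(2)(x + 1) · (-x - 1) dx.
0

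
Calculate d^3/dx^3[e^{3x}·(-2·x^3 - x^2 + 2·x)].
\left(- 54 x^{3} - 189 x^{2} - 108 x + 24\right) e^{3 x}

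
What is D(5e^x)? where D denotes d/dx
5 e^{x}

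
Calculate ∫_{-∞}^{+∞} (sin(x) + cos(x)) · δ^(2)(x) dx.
-1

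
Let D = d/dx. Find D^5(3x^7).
7560 x^{2}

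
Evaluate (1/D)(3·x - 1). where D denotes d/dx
\frac{3 x^{2}}{2} - x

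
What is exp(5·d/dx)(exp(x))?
e^{x + 5}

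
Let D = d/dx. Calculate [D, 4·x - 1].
4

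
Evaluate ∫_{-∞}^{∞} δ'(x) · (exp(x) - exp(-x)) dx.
-2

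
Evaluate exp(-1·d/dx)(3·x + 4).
3 x + 1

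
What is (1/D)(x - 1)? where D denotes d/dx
\frac{x^{2}}{2} - x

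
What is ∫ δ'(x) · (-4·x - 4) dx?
4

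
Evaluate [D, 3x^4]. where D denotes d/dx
12 x^{3}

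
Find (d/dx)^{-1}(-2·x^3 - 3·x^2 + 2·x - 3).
- \frac{x^{4}}{2} - x^{3} + x^{2} - 3 x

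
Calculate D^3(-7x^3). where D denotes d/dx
-42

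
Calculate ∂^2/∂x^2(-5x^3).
- 30 x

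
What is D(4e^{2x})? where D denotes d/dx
8 e^{2 x}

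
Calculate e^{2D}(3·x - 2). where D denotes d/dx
3 x + 4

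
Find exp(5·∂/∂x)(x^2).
x^{2} + 10 x + 25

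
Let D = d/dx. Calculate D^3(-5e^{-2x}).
40 e^{- 2 x}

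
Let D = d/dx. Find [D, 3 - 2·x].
-2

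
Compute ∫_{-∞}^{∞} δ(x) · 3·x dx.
0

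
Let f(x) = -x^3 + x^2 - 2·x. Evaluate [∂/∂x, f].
- 3 x^{2} + 2 x - 2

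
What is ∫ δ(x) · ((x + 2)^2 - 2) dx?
2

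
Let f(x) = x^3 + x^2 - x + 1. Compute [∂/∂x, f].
3 x^{2} + 2 x - 1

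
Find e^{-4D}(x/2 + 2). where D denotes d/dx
\frac{x}{2}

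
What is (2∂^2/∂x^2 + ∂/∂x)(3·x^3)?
9 x \left(x + 4\right)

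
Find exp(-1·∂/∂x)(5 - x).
6 - x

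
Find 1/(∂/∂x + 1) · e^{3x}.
\frac{e^{3 x}}{4}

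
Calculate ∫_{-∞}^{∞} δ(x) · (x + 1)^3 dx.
1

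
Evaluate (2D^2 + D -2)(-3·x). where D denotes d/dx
6 x - 3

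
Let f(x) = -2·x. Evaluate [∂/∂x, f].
-2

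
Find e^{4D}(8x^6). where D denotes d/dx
8 x^{6} + 192 x^{5} + 1920 x^{4} + 10240 x^{3} + 30720 x^{2} + 49152 x + 32768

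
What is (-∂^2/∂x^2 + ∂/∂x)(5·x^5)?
25 x^{3} \left(x - 4\right)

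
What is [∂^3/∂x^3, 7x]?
21\frac{d^{2}}{dx^{2}}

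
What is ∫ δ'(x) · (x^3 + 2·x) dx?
-2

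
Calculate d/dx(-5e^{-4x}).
20 e^{- 4 x}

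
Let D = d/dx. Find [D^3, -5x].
-15D^{2}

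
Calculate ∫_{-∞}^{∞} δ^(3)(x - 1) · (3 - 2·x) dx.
0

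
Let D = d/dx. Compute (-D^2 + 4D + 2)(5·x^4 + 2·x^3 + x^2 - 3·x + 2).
10 x^{4} + 84 x^{3} - 34 x^{2} - 10 x - 10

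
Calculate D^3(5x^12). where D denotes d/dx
6600 x^{9}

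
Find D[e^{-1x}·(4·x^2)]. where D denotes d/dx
4 x \left(2 - x\right) e^{- x}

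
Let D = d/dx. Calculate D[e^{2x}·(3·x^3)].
x^{2} \left(6 x + 9\right) e^{2 x}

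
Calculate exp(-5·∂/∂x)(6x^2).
6 x^{2} - 60 x + 150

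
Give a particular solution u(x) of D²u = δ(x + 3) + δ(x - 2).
\frac{|x + 3|}{2} + \frac{|x - 2|}{2}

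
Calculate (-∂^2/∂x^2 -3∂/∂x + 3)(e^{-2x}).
5 e^{- 2 x}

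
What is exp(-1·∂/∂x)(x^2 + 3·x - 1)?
x^{2} + x - 3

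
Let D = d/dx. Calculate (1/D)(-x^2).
- \frac{x^{3}}{3}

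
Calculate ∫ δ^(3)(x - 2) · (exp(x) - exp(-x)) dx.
- 2 \cosh{\left(2 \right)}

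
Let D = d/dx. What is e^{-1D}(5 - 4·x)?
9 - 4 x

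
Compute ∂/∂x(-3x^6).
- 18 x^{5}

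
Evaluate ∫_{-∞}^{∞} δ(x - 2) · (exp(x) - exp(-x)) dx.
2 \sinh{\left(2 \right)}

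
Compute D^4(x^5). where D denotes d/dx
120 x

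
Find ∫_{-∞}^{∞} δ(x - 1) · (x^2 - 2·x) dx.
-1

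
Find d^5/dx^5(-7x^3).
0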